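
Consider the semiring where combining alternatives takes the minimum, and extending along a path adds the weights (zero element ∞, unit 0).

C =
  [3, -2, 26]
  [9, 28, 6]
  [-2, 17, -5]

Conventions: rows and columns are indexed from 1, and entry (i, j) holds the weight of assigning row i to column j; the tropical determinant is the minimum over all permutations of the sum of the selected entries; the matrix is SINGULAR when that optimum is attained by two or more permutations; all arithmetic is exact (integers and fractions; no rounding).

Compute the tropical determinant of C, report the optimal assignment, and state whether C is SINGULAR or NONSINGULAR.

σ = (1, 2, 3): 3 + 28 + (-5) = 26
σ = (1, 3, 2): 3 + 6 + 17 = 26
σ = (2, 1, 3): (-2) + 9 + (-5) = 2
σ = (2, 3, 1): (-2) + 6 + (-2) = 2
σ = (3, 1, 2): 26 + 9 + 17 = 52
σ = (3, 2, 1): 26 + 28 + (-2) = 52
Optimal value attained by: σ = (2, 1, 3).
Answer: det⊕(C) = 2; verdict: SINGULAR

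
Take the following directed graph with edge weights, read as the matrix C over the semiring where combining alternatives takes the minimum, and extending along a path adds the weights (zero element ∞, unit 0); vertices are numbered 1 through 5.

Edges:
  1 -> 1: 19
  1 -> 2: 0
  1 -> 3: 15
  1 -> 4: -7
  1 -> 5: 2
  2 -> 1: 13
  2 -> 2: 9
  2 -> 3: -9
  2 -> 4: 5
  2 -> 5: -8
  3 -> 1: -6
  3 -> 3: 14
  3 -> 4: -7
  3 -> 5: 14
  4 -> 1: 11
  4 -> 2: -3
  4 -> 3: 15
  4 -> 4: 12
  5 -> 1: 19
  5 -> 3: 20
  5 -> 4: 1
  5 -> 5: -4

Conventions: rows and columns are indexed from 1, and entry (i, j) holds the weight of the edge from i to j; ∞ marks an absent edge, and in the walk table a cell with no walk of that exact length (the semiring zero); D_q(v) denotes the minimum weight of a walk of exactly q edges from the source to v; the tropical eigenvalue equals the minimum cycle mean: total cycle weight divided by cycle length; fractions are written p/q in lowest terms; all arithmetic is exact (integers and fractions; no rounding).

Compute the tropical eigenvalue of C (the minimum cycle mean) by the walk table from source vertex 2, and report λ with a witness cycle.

q=0: [∞, 0, ∞, ∞, ∞]
q=1: [13, 9, -9, 5, -8]
q=2: [-15, 2, 0, -16, -12]
q=3: [-6, -19, -7, -22, -16]
q=4: [-13, -25, -28, -15, -27]
q=5: [-34, -18, -34, -35, -33]
Optimal cycle mean attained by: cycle 2->3->4->2, total (-9) + (-7) + (-3), length 3.
Answer: λ = -19/3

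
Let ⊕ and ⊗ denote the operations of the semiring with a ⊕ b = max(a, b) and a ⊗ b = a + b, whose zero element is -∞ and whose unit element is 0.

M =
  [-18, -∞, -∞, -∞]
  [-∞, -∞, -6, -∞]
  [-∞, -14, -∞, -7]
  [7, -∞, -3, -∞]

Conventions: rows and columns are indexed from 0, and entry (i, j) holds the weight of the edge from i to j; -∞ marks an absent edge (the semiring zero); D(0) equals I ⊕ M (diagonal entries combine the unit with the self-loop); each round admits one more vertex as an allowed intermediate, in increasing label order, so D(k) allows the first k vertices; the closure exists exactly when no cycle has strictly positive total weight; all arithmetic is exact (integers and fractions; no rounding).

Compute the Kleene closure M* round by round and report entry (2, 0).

D(0):
  [0, -∞, -∞, -∞]
  [-∞, 0, -6, -∞]
  [-∞, -14, 0, -7]
  [7, -∞, -3, 0]
D(1):
  [0, -∞, -∞, -∞]
  [-∞, 0, -6, -∞]
  [-∞, -14, 0, -7]
  [7, -∞, -3, 0]
D(2):
  [0, -∞, -∞, -∞]
  [-∞, 0, -6, -∞]
  [-∞, -14, 0, -7]
  [7, -∞, -3, 0]
D(3):
  [0, -∞, -∞, -∞]
  [-∞, 0, -6, -13]
  [-∞, -14, 0, -7]
  [7, -17, -3, 0]
D(4):
  [0, -∞, -∞, -∞]
  [-6, 0, -6, -13]
  [0, -14, 0, -7]
  [7, -17, -3, 0]
Answer: M*[2][0] = 0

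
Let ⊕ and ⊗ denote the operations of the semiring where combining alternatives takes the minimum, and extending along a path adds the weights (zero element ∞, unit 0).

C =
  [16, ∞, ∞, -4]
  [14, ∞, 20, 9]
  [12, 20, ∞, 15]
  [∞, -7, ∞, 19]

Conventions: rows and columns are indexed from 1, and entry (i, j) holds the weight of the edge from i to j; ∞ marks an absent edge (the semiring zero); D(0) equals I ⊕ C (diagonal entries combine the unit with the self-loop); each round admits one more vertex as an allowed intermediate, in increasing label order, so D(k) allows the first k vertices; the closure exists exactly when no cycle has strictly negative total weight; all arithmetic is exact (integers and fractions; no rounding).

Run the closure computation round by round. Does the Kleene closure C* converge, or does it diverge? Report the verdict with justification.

D(0):
  [0, ∞, ∞, -4]
  [14, 0, 20, 9]
  [12, 20, 0, 15]
  [∞, -7, ∞, 0]
D(1):
  [0, ∞, ∞, -4]
  [14, 0, 20, 9]
  [12, 20, 0, 8]
  [∞, -7, ∞, 0]
D(2):
  [0, ∞, ∞, -4]
  [14, 0, 20, 9]
  [12, 20, 0, 8]
  [7, -7, 13, 0]
D(3):
  [0, ∞, ∞, -4]
  [14, 0, 20, 9]
  [12, 20, 0, 8]
  [7, -7, 13, 0]
D(4):
  [0, -11, 9, -4]
  [14, 0, 20, 9]
  [12, 1, 0, 8]
  [7, -7, 13, 0]
Key observation: every diagonal entry stays at the unit through all rounds, so no improving cycle exists.
Answer: CONVERGES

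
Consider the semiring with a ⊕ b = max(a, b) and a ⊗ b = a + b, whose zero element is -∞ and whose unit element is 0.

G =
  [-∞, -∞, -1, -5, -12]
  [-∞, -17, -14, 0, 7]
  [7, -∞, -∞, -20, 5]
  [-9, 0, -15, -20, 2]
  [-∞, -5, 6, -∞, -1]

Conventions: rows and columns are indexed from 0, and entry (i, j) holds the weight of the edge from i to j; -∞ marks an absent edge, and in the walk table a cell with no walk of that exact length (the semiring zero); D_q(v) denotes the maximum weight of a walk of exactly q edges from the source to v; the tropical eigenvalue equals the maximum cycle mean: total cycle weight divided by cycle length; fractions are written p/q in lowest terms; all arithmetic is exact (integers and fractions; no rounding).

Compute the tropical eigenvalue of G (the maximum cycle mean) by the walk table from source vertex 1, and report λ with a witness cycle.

q=0: [-∞, 0, -∞, -∞, -∞]
q=1: [-∞, -17, -14, 0, 7]
q=2: [-7, 2, 13, -17, 6]
q=3: [20, 1, 12, 2, 18]
q=4: [19, 13, 24, 15, 17]
q=5: [31, 15, 23, 14, 29]
Optimal cycle mean attained by: cycle 2->4->2, total 5 + 6, length 2.
Answer: λ = 11/2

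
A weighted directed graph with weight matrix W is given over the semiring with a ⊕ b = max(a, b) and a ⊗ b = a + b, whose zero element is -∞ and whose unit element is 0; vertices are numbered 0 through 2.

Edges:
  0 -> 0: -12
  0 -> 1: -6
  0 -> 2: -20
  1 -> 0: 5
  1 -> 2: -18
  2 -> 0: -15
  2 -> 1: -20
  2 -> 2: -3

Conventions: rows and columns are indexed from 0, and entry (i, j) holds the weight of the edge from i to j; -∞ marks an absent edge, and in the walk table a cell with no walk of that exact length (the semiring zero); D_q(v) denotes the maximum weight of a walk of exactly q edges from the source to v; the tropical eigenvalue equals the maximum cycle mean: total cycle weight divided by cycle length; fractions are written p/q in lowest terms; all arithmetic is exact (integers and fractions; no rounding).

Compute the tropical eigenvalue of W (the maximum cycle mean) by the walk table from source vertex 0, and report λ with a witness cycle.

q=0: [0, -∞, -∞]
q=1: [-12, -6, -20]
q=2: [-1, -18, -23]
q=3: [-13, -7, -21]
Optimal cycle mean attained by: cycle 0->1->0, total (-6) + 5, length 2.
Answer: λ = -1/2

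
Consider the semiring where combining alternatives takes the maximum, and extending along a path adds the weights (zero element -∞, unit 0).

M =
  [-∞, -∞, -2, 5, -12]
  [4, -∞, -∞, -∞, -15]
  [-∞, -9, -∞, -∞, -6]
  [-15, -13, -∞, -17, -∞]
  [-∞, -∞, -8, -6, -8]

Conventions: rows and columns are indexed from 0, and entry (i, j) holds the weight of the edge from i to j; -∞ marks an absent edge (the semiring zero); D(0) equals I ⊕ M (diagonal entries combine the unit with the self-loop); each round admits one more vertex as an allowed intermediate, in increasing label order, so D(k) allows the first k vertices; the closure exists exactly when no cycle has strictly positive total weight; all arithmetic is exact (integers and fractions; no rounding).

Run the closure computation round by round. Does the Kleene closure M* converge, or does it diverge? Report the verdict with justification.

D(0):
  [0, -∞, -2, 5, -12]
  [4, 0, -∞, -∞, -15]
  [-∞, -9, 0, -∞, -6]
  [-15, -13, -∞, 0, -∞]
  [-∞, -∞, -8, -6, 0]
D(1):
  [0, -∞, -2, 5, -12]
  [4, 0, 2, 9, -8]
  [-∞, -9, 0, -∞, -6]
  [-15, -13, -17, 0, -27]
  [-∞, -∞, -8, -6, 0]
D(2):
  [0, -∞, -2, 5, -12]
  [4, 0, 2, 9, -8]
  [-5, -9, 0, 0, -6]
  [-9, -13, -11, 0, -21]
  [-∞, -∞, -8, -6, 0]
D(3):
  [0, -11, -2, 5, -8]
  [4, 0, 2, 9, -4]
  [-5, -9, 0, 0, -6]
  [-9, -13, -11, 0, -17]
  [-13, -17, -8, -6, 0]
D(4):
  [0, -8, -2, 5, -8]
  [4, 0, 2, 9, -4]
  [-5, -9, 0, 0, -6]
  [-9, -13, -11, 0, -17]
  [-13, -17, -8, -6, 0]
D(5):
  [0, -8, -2, 5, -8]
  [4, 0, 2, 9, -4]
  [-5, -9, 0, 0, -6]
  [-9, -13, -11, 0, -17]
  [-13, -17, -8, -6, 0]
Key observation: every diagonal entry stays at the unit through all rounds, so no improving cycle exists.
Answer: CONVERGES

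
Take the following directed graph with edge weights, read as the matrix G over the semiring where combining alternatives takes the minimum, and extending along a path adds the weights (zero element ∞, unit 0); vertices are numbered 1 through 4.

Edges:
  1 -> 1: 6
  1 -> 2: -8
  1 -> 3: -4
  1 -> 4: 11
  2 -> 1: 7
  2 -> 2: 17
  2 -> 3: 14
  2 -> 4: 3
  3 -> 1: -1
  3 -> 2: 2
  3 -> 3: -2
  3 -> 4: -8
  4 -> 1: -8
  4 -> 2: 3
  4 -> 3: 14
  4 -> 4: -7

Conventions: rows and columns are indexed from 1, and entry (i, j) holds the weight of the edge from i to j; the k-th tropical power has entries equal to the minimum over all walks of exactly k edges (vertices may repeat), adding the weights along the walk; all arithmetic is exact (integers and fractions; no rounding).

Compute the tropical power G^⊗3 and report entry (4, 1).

G^⊗2:
  [-5, -2, -6, -12]
  [-5, -1, 3, -4]
  [-16, -9, -5, -15]
  [-15, -16, -12, -14]
G^⊗3:
  [-20, -13, -9, -19]
  [-12, -13, -9, -11]
  [-23, -24, -20, -22]
  [-22, -23, -19, -21]
Key observation: the optimum is the walk 4->4->4->1, with weight (-7) + (-7) + (-8) = -22.
Optimal value attained by: walk 4->4->4->1.
Answer: (G^⊗3)[4][1] = -22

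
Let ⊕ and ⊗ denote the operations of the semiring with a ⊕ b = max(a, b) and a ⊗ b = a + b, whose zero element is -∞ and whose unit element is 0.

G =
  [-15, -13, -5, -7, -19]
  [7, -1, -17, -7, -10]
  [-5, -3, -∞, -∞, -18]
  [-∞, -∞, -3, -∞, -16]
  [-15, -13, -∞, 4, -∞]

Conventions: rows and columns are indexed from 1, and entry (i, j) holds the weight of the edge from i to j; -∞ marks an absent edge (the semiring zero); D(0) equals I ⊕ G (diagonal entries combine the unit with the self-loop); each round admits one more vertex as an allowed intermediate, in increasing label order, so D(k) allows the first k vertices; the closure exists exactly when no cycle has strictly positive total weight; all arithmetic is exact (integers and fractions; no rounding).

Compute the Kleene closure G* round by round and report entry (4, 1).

D(0):
  [0, -13, -5, -7, -19]
  [7, 0, -17, -7, -10]
  [-5, -3, 0, -∞, -18]
  [-∞, -∞, -3, 0, -16]
  [-15, -13, -∞, 4, 0]
D(1):
  [0, -13, -5, -7, -19]
  [7, 0, 2, 0, -10]
  [-5, -3, 0, -12, -18]
  [-∞, -∞, -3, 0, -16]
  [-15, -13, -20, 4, 0]
D(2):
  [0, -13, -5, -7, -19]
  [7, 0, 2, 0, -10]
  [4, -3, 0, -3, -13]
  [-∞, -∞, -3, 0, -16]
  [-6, -13, -11, 4, 0]
D(3):
  [0, -8, -5, -7, -18]
  [7, 0, 2, 0, -10]
  [4, -3, 0, -3, -13]
  [1, -6, -3, 0, -16]
  [-6, -13, -11, 4, 0]
D(4):
  [0, -8, -5, -7, -18]
  [7, 0, 2, 0, -10]
  [4, -3, 0, -3, -13]
  [1, -6, -3, 0, -16]
  [5, -2, 1, 4, 0]
D(5):
  [0, -8, -5, -7, -18]
  [7, 0, 2, 0, -10]
  [4, -3, 0, -3, -13]
  [1, -6, -3, 0, -16]
  [5, -2, 1, 4, 0]
Answer: G*[4][1] = 1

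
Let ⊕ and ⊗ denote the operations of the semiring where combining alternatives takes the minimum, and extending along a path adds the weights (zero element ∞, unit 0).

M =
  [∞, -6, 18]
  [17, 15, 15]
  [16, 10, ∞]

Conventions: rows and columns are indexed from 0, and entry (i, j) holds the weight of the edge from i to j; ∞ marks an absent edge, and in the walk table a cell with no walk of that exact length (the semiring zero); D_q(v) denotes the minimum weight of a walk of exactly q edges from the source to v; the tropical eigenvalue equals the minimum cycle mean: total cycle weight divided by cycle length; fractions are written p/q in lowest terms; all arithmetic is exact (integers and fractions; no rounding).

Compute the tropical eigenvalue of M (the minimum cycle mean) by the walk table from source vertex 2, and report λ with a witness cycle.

q=0: [∞, ∞, 0]
q=1: [16, 10, ∞]
q=2: [27, 10, 25]
q=3: [27, 21, 25]
Optimal cycle mean attained by: cycle 0->1->0, total (-6) + 17, length 2.
Answer: λ = 11/2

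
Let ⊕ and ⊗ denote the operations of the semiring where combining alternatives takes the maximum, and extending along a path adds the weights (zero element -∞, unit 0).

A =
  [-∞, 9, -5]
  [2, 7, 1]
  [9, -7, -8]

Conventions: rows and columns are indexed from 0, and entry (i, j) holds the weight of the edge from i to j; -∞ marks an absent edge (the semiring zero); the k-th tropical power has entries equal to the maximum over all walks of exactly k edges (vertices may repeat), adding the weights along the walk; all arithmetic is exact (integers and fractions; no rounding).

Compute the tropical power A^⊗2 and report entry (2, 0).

A^⊗2:
  [11, 16, 10]
  [10, 14, 8]
  [1, 18, 4]
Key observation: the optimum is the walk 2->2->0, with weight (-8) + 9 = 1.
Optimal value attained by: walk 2->2->0.
Answer: (A^⊗2)[2][0] = 1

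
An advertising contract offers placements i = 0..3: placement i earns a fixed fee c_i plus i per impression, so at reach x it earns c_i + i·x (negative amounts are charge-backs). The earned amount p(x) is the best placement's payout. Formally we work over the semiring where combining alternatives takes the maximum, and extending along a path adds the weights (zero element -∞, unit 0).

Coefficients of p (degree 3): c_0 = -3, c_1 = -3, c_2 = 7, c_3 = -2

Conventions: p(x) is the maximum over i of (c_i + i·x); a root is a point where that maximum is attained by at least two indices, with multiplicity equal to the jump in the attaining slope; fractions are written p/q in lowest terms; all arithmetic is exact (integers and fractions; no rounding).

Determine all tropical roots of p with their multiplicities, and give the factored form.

hull edge (i=0, c=-3) to (i=2, c=7): slope 5, span 2
hull edge (i=2, c=7) to (i=3, c=-2): slope -9, span 1
Factored form: p(x) = -2 ⊗ (x ⊕ (-5)) ⊗ (x ⊕ (-5)) ⊗ (x ⊕ 9)
Answer: roots = -5 (mult 2), 9 (mult 1)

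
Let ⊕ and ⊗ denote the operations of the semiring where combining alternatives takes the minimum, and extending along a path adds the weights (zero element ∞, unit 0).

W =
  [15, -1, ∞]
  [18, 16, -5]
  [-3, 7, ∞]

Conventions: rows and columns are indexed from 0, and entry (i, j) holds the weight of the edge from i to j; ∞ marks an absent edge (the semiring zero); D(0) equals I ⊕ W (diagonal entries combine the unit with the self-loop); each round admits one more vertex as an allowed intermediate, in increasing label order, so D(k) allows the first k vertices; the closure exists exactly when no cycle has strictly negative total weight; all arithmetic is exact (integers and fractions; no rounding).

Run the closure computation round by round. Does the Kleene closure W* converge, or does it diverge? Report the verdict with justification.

D(0):
  [0, -1, ∞]
  [18, 0, -5]
  [-3, 7, 0]
D(1):
  [0, -1, ∞]
  [18, 0, -5]
  [-3, -4, 0]
Detection: at round 2, diagonal entry (2, 2) turns strictly negative.
Key observation: the cycle 2->0->1->2 has total weight (-3) + (-1) + (-5), which is strictly negative.
Answer: DIVERGES — negative cycle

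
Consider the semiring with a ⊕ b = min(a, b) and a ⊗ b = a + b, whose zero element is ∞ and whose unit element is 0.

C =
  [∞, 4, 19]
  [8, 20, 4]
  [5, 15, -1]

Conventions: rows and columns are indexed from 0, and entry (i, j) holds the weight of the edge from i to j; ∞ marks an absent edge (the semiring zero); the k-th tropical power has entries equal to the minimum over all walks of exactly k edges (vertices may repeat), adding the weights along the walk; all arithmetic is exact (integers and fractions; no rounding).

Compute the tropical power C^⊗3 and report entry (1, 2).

C^⊗2:
  [12, 24, 8]
  [9, 12, 3]
  [4, 9, -2]
C^⊗3:
  [13, 16, 7]
  [8, 13, 2]
  [3, 8, -3]
Key observation: the optimum is the walk 1->2->2->2, with weight 4 + (-1) + (-1) = 2.
Optimal value attained by: walk 1->2->2->2.
Answer: (C^⊗3)[1][2] = 2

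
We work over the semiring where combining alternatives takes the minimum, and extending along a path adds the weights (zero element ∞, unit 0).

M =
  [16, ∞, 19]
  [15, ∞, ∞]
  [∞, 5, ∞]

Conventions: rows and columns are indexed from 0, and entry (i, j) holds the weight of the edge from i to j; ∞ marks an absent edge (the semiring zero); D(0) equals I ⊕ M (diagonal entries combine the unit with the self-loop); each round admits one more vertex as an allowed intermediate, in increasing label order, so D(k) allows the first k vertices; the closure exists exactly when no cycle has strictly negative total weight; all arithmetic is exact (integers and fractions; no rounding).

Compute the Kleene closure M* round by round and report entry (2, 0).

D(0):
  [0, ∞, 19]
  [15, 0, ∞]
  [∞, 5, 0]
D(1):
  [0, ∞, 19]
  [15, 0, 34]
  [∞, 5, 0]
D(2):
  [0, ∞, 19]
  [15, 0, 34]
  [20, 5, 0]
D(3):
  [0, 24, 19]
  [15, 0, 34]
  [20, 5, 0]
Answer: M*[2][0] = 20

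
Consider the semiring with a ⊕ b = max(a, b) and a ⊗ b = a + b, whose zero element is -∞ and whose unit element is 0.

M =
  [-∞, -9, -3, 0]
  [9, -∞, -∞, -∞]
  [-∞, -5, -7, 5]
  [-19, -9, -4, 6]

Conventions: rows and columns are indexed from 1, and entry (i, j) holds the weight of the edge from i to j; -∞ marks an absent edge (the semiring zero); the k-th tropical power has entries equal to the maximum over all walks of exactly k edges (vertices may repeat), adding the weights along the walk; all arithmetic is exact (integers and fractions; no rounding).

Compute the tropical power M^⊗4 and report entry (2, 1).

M^⊗2:
  [0, -8, -4, 6]
  [-∞, 0, 6, 9]
  [4, -4, 1, 11]
  [0, -3, 2, 12]
M^⊗3:
  [1, -3, 2, 12]
  [9, 1, 5, 15]
  [5, 2, 7, 17]
  [6, 3, 8, 18]
M^⊗4:
  [6, 3, 8, 18]
  [10, 6, 11, 21]
  [11, 8, 13, 23]
  [12, 9, 14, 24]
Key observation: the optimum is the walk 2->1->3->2->1, with weight 9 + (-3) + (-5) + 9 = 10.
Optimal value attained by: walk 2->1->3->2->1.
Answer: (M^⊗4)[2][1] = 10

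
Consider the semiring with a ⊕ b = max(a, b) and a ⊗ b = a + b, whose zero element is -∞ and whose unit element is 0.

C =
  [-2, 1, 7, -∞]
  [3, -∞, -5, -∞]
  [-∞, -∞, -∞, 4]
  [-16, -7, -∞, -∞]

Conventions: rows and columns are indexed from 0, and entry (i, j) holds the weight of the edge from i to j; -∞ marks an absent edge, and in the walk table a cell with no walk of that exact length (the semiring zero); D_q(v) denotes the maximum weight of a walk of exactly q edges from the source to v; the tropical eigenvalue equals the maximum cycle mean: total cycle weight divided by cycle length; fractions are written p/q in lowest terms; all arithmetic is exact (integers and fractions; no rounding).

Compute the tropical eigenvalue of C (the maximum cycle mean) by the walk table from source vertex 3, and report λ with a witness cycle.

q=0: [-∞, -∞, -∞, 0]
q=1: [-16, -7, -∞, -∞]
q=2: [-4, -15, -9, -∞]
q=3: [-6, -3, 3, -5]
q=4: [0, -5, 1, 7]
Optimal cycle mean attained by: cycle 0->1->0, total 1 + 3, length 2.
Answer: λ = 2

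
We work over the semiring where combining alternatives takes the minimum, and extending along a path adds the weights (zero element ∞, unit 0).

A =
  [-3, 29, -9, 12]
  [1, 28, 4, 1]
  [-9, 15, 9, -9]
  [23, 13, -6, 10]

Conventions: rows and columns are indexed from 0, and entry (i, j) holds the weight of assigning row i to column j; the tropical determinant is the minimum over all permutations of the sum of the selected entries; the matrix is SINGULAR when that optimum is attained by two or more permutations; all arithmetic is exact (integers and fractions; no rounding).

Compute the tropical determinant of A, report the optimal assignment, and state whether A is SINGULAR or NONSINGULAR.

σ = (0, 1, 2, 3): (-3) + 28 + 9 + 10 = 44
σ = (0, 1, 3, 2): (-3) + 28 + (-9) + (-6) = 10
σ = (0, 2, 1, 3): (-3) + 4 + 15 + 10 = 26
σ = (0, 2, 3, 1): (-3) + 4 + (-9) + 13 = 5
σ = (0, 3, 1, 2): (-3) + 1 + 15 + (-6) = 7
σ = (0, 3, 2, 1): (-3) + 1 + 9 + 13 = 20
σ = (1, 0, 2, 3): 29 + 1 + 9 + 10 = 49
σ = (1, 0, 3, 2): 29 + 1 + (-9) + (-6) = 15
σ = (1, 2, 0, 3): 29 + 4 + (-9) + 10 = 34
σ = (1, 2, 3, 0): 29 + 4 + (-9) + 23 = 47
σ = (1, 3, 0, 2): 29 + 1 + (-9) + (-6) = 15
σ = (1, 3, 2, 0): 29 + 1 + 9 + 23 = 62
σ = (2, 0, 1, 3): (-9) + 1 + 15 + 10 = 17
σ = (2, 0, 3, 1): (-9) + 1 + (-9) + 13 = -4
σ = (2, 1, 0, 3): (-9) + 28 + (-9) + 10 = 20
σ = (2, 1, 3, 0): (-9) + 28 + (-9) + 23 = 33
σ = (2, 3, 0, 1): (-9) + 1 + (-9) + 13 = -4
σ = (2, 3, 1, 0): (-9) + 1 + 15 + 23 = 30
σ = (3, 0, 1, 2): 12 + 1 + 15 + (-6) = 22
σ = (3, 0, 2, 1): 12 + 1 + 9 + 13 = 35
σ = (3, 1, 0, 2): 12 + 28 + (-9) + (-6) = 25
σ = (3, 1, 2, 0): 12 + 28 + 9 + 23 = 72
σ = (3, 2, 0, 1): 12 + 4 + (-9) + 13 = 20
σ = (3, 2, 1, 0): 12 + 4 + 15 + 23 = 54
Optimal value attained by: σ = (2, 0, 3, 1).
Answer: det⊕(A) = -4; verdict: SINGULAR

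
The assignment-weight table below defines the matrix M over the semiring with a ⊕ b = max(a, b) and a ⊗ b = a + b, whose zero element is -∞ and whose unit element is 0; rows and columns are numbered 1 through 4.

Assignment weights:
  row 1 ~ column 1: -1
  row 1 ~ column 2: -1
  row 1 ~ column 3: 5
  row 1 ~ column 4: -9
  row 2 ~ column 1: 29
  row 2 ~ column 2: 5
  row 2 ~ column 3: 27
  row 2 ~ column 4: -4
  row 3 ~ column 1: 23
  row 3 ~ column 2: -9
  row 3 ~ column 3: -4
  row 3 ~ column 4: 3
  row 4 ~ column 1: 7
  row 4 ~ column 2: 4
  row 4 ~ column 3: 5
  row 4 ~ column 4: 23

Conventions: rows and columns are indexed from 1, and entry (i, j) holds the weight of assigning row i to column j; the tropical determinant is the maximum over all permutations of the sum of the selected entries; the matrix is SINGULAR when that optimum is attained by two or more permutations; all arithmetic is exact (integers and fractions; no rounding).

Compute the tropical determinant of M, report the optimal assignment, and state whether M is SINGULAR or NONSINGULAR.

σ = (1, 2, 3, 4): (-1) + 5 + (-4) + 23 = 23
σ = (1, 2, 4, 3): (-1) + 5 + 3 + 5 = 12
σ = (1, 3, 2, 4): (-1) + 27 + (-9) + 23 = 40
σ = (1, 3, 4, 2): (-1) + 27 + 3 + 4 = 33
σ = (1, 4, 2, 3): (-1) + (-4) + (-9) + 5 = -9
σ = (1, 4, 3, 2): (-1) + (-4) + (-4) + 4 = -5
σ = (2, 1, 3, 4): (-1) + 29 + (-4) + 23 = 47
σ = (2, 1, 4, 3): (-1) + 29 + 3 + 5 = 36
σ = (2, 3, 1, 4): (-1) + 27 + 23 + 23 = 72
σ = (2, 3, 4, 1): (-1) + 27 + 3 + 7 = 36
σ = (2, 4, 1, 3): (-1) + (-4) + 23 + 5 = 23
σ = (2, 4, 3, 1): (-1) + (-4) + (-4) + 7 = -2
σ = (3, 1, 2, 4): 5 + 29 + (-9) + 23 = 48
σ = (3, 1, 4, 2): 5 + 29 + 3 + 4 = 41
σ = (3, 2, 1, 4): 5 + 5 + 23 + 23 = 56
σ = (3, 2, 4, 1): 5 + 5 + 3 + 7 = 20
σ = (3, 4, 1, 2): 5 + (-4) + 23 + 4 = 28
σ = (3, 4, 2, 1): 5 + (-4) + (-9) + 7 = -1
σ = (4, 1, 2, 3): (-9) + 29 + (-9) + 5 = 16
σ = (4, 1, 3, 2): (-9) + 29 + (-4) + 4 = 20
σ = (4, 2, 1, 3): (-9) + 5 + 23 + 5 = 24
σ = (4, 2, 3, 1): (-9) + 5 + (-4) + 7 = -1
σ = (4, 3, 1, 2): (-9) + 27 + 23 + 4 = 45
σ = (4, 3, 2, 1): (-9) + 27 + (-9) + 7 = 16
Optimal value attained by: σ = (2, 3, 1, 4).
Answer: det⊕(M) = 72; verdict: NONSINGULAR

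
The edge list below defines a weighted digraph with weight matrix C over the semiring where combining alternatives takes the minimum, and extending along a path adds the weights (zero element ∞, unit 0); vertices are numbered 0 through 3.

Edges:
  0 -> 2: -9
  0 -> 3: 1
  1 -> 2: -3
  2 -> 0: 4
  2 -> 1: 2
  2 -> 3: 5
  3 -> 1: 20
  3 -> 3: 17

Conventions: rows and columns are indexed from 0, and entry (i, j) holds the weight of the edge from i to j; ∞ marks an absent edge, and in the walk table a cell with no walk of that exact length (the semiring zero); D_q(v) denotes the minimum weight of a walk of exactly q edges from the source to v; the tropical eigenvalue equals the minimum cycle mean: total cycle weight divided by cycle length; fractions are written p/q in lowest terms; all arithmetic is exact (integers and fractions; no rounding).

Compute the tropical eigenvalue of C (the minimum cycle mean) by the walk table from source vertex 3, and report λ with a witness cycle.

q=0: [∞, ∞, ∞, 0]
q=1: [∞, 20, ∞, 17]
q=2: [∞, 37, 17, 34]
q=3: [21, 19, 34, 22]
q=4: [38, 36, 12, 22]
Optimal cycle mean attained by: cycle 0->2->0, total (-9) + 4, length 2.
Answer: λ = -5/2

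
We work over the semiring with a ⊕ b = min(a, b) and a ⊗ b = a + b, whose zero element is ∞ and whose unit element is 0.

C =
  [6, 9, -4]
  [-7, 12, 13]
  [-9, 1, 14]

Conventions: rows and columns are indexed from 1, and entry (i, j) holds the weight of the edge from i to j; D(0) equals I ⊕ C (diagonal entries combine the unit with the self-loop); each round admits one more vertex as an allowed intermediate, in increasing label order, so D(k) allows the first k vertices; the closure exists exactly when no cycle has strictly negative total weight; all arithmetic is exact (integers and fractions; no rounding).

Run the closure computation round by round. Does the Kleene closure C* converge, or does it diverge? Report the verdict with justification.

D(0):
  [0, 9, -4]
  [-7, 0, 13]
  [-9, 1, 0]
Detection: at round 1, diagonal entry (3, 3) turns strictly negative.
Key observation: the cycle 3->1->3 has total weight (-9) + (-4), which is strictly negative.
Answer: DIVERGES — negative cycle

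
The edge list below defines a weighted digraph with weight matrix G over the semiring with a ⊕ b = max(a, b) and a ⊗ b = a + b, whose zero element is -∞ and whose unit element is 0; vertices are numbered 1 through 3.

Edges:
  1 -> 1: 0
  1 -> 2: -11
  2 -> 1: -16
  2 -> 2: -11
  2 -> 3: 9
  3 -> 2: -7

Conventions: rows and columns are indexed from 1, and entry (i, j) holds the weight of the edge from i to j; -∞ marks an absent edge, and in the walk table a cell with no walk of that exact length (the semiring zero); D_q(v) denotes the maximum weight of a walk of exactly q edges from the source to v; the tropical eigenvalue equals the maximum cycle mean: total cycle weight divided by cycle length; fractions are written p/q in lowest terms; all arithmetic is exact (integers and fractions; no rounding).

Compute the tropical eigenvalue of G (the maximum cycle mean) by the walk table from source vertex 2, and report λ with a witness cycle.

q=0: [-∞, 0, -∞]
q=1: [-16, -11, 9]
q=2: [-16, 2, -2]
q=3: [-14, -9, 11]
Optimal cycle mean attained by: cycle 2->3->2, total 9 + (-7), length 2.
Answer: λ = 1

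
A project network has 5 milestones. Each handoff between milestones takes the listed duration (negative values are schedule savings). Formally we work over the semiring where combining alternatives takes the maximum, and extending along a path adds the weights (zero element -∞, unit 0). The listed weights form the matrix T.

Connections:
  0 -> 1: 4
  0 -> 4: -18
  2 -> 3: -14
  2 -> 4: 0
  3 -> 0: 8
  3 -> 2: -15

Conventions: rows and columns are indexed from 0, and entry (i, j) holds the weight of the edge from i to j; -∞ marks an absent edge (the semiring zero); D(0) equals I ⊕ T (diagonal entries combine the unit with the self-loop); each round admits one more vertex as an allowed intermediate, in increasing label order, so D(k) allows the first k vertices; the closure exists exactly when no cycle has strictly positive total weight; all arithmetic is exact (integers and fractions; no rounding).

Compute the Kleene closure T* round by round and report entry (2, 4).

D(0):
  [0, 4, -∞, -∞, -18]
  [-∞, 0, -∞, -∞, -∞]
  [-∞, -∞, 0, -14, 0]
  [8, -∞, -15, 0, -∞]
  [-∞, -∞, -∞, -∞, 0]
D(1):
  [0, 4, -∞, -∞, -18]
  [-∞, 0, -∞, -∞, -∞]
  [-∞, -∞, 0, -14, 0]
  [8, 12, -15, 0, -10]
  [-∞, -∞, -∞, -∞, 0]
D(2):
  [0, 4, -∞, -∞, -18]
  [-∞, 0, -∞, -∞, -∞]
  [-∞, -∞, 0, -14, 0]
  [8, 12, -15, 0, -10]
  [-∞, -∞, -∞, -∞, 0]
D(3):
  [0, 4, -∞, -∞, -18]
  [-∞, 0, -∞, -∞, -∞]
  [-∞, -∞, 0, -14, 0]
  [8, 12, -15, 0, -10]
  [-∞, -∞, -∞, -∞, 0]
D(4):
  [0, 4, -∞, -∞, -18]
  [-∞, 0, -∞, -∞, -∞]
  [-6, -2, 0, -14, 0]
  [8, 12, -15, 0, -10]
  [-∞, -∞, -∞, -∞, 0]
D(5):
  [0, 4, -∞, -∞, -18]
  [-∞, 0, -∞, -∞, -∞]
  [-6, -2, 0, -14, 0]
  [8, 12, -15, 0, -10]
  [-∞, -∞, -∞, -∞, 0]
Answer: T*[2][4] = 0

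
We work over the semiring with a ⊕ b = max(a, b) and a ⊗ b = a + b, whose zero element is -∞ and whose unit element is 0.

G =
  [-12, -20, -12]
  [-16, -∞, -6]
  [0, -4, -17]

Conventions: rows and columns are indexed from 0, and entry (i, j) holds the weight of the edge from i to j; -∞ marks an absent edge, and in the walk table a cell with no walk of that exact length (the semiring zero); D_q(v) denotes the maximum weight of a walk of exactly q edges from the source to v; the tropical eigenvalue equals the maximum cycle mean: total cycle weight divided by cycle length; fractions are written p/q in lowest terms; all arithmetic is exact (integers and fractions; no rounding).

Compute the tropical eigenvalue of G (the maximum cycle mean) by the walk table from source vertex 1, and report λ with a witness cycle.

q=0: [-∞, 0, -∞]
q=1: [-16, -∞, -6]
q=2: [-6, -10, -23]
q=3: [-18, -26, -16]
Optimal cycle mean attained by: cycle 1->2->1, total (-6) + (-4), length 2.
Answer: λ = -5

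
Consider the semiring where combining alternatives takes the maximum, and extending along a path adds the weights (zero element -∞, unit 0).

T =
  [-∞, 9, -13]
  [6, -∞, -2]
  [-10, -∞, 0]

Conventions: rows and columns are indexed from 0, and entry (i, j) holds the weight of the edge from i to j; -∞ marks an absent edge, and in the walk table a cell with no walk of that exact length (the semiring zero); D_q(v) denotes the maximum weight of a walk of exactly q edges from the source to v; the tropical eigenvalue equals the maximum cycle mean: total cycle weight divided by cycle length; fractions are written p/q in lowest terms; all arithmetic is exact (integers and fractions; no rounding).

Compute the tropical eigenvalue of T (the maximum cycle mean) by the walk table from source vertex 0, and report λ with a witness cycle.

q=0: [0, -∞, -∞]
q=1: [-∞, 9, -13]
q=2: [15, -∞, 7]
q=3: [-3, 24, 7]
Optimal cycle mean attained by: cycle 0->1->0, total 9 + 6, length 2.
Answer: λ = 15/2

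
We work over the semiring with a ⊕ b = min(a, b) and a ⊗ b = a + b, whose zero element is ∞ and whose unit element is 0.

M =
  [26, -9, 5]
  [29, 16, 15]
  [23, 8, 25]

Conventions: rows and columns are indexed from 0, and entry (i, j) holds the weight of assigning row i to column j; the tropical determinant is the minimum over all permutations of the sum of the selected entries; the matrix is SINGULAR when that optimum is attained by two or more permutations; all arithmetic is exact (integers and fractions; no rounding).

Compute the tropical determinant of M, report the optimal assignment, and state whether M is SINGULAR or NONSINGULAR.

σ = (0, 1, 2): 26 + 16 + 25 = 67
σ = (0, 2, 1): 26 + 15 + 8 = 49
σ = (1, 0, 2): (-9) + 29 + 25 = 45
σ = (1, 2, 0): (-9) + 15 + 23 = 29
σ = (2, 0, 1): 5 + 29 + 8 = 42
σ = (2, 1, 0): 5 + 16 + 23 = 44
Optimal value attained by: σ = (1, 2, 0).
Answer: det⊕(M) = 29; verdict: NONSINGULAR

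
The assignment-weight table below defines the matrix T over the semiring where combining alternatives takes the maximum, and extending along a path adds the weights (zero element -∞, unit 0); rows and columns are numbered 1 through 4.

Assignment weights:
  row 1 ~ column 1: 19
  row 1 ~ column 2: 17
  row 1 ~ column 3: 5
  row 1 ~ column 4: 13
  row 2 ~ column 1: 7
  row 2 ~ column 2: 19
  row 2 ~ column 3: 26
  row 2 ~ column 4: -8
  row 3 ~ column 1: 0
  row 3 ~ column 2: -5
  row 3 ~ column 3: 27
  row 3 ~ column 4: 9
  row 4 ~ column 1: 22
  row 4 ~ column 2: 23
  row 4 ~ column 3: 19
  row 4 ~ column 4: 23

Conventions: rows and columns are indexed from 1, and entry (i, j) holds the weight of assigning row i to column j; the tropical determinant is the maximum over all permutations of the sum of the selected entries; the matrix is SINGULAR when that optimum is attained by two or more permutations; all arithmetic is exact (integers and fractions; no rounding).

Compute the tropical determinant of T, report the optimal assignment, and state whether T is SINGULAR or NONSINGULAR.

σ = (1, 2, 3, 4): 19 + 19 + 27 + 23 = 88
σ = (1, 2, 4, 3): 19 + 19 + 9 + 19 = 66
σ = (1, 3, 2, 4): 19 + 26 + (-5) + 23 = 63
σ = (1, 3, 4, 2): 19 + 26 + 9 + 23 = 77
σ = (1, 4, 2, 3): 19 + (-8) + (-5) + 19 = 25
σ = (1, 4, 3, 2): 19 + (-8) + 27 + 23 = 61
σ = (2, 1, 3, 4): 17 + 7 + 27 + 23 = 74
σ = (2, 1, 4, 3): 17 + 7 + 9 + 19 = 52
σ = (2, 3, 1, 4): 17 + 26 + 0 + 23 = 66
σ = (2, 3, 4, 1): 17 + 26 + 9 + 22 = 74
σ = (2, 4, 1, 3): 17 + (-8) + 0 + 19 = 28
σ = (2, 4, 3, 1): 17 + (-8) + 27 + 22 = 58
σ = (3, 1, 2, 4): 5 + 7 + (-5) + 23 = 30
σ = (3, 1, 4, 2): 5 + 7 + 9 + 23 = 44
σ = (3, 2, 1, 4): 5 + 19 + 0 + 23 = 47
σ = (3, 2, 4, 1): 5 + 19 + 9 + 22 = 55
σ = (3, 4, 1, 2): 5 + (-8) + 0 + 23 = 20
σ = (3, 4, 2, 1): 5 + (-8) + (-5) + 22 = 14
σ = (4, 1, 2, 3): 13 + 7 + (-5) + 19 = 34
σ = (4, 1, 3, 2): 13 + 7 + 27 + 23 = 70
σ = (4, 2, 1, 3): 13 + 19 + 0 + 19 = 51
σ = (4, 2, 3, 1): 13 + 19 + 27 + 22 = 81
σ = (4, 3, 1, 2): 13 + 26 + 0 + 23 = 62
σ = (4, 3, 2, 1): 13 + 26 + (-5) + 22 = 56
Optimal value attained by: σ = (1, 2, 3, 4).
Answer: det⊕(T) = 88; verdict: NONSINGULAR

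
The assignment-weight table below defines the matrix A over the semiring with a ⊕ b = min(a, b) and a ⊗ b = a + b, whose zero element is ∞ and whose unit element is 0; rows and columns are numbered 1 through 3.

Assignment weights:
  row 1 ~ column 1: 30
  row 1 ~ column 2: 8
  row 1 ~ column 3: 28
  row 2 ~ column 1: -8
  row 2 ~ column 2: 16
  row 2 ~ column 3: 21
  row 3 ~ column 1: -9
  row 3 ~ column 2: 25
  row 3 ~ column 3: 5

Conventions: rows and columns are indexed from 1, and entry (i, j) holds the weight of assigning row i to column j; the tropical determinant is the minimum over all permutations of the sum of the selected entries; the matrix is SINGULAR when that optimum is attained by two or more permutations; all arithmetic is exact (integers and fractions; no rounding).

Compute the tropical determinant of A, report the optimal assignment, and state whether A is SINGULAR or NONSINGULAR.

σ = (1, 2, 3): 30 + 16 + 5 = 51
σ = (1, 3, 2): 30 + 21 + 25 = 76
σ = (2, 1, 3): 8 + (-8) + 5 = 5
σ = (2, 3, 1): 8 + 21 + (-9) = 20
σ = (3, 1, 2): 28 + (-8) + 25 = 45
σ = (3, 2, 1): 28 + 16 + (-9) = 35
Optimal value attained by: σ = (2, 1, 3).
Answer: det⊕(A) = 5; verdict: NONSINGULAR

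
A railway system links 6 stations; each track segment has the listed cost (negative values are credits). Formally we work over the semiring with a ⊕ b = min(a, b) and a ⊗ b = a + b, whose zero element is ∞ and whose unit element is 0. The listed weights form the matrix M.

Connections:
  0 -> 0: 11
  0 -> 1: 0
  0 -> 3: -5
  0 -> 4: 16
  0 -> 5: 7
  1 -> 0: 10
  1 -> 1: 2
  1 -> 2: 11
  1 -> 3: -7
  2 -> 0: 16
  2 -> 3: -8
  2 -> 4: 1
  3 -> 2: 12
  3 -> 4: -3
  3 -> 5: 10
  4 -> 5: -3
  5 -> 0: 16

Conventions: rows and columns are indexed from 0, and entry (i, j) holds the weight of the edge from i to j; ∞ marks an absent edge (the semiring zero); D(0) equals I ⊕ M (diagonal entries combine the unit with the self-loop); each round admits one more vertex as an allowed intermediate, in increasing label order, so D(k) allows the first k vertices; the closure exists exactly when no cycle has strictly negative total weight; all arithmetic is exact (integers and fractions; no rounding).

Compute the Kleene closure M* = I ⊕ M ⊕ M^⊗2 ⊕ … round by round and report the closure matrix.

D(0):
  [0, 0, ∞, -5, 16, 7]
  [10, 0, 11, -7, ∞, ∞]
  [16, ∞, 0, -8, 1, ∞]
  [∞, ∞, 12, 0, -3, 10]
  [∞, ∞, ∞, ∞, 0, -3]
  [16, ∞, ∞, ∞, ∞, 0]
D(1):
  [0, 0, ∞, -5, 16, 7]
  [10, 0, 11, -7, 26, 17]
  [16, 16, 0, -8, 1, 23]
  [∞, ∞, 12, 0, -3, 10]
  [∞, ∞, ∞, ∞, 0, -3]
  [16, 16, ∞, 11, 32, 0]
D(2):
  [0, 0, 11, -7, 16, 7]
  [10, 0, 11, -7, 26, 17]
  [16, 16, 0, -8, 1, 23]
  [∞, ∞, 12, 0, -3, 10]
  [∞, ∞, ∞, ∞, 0, -3]
  [16, 16, 27, 9, 32, 0]
D(3):
  [0, 0, 11, -7, 12, 7]
  [10, 0, 11, -7, 12, 17]
  [16, 16, 0, -8, 1, 23]
  [28, 28, 12, 0, -3, 10]
  [∞, ∞, ∞, ∞, 0, -3]
  [16, 16, 27, 9, 28, 0]
D(4):
  [0, 0, 5, -7, -10, 3]
  [10, 0, 5, -7, -10, 3]
  [16, 16, 0, -8, -11, 2]
  [28, 28, 12, 0, -3, 10]
  [∞, ∞, ∞, ∞, 0, -3]
  [16, 16, 21, 9, 6, 0]
D(5):
  [0, 0, 5, -7, -10, -13]
  [10, 0, 5, -7, -10, -13]
  [16, 16, 0, -8, -11, -14]
  [28, 28, 12, 0, -3, -6]
  [∞, ∞, ∞, ∞, 0, -3]
  [16, 16, 21, 9, 6, 0]
D(6):
  [0, 0, 5, -7, -10, -13]
  [3, 0, 5, -7, -10, -13]
  [2, 2, 0, -8, -11, -14]
  [10, 10, 12, 0, -3, -6]
  [13, 13, 18, 6, 0, -3]
  [16, 16, 21, 9, 6, 0]
Answer: M* = [[0, 0, 5, -7, -10, -13], [3, 0, 5, -7, -10, -13], [2, 2, 0, -8, -11, -14], [10, 10, 12, 0, -3, -6], [13, 13, 18, 6, 0, -3], [16, 16, 21, 9, 6, 0]]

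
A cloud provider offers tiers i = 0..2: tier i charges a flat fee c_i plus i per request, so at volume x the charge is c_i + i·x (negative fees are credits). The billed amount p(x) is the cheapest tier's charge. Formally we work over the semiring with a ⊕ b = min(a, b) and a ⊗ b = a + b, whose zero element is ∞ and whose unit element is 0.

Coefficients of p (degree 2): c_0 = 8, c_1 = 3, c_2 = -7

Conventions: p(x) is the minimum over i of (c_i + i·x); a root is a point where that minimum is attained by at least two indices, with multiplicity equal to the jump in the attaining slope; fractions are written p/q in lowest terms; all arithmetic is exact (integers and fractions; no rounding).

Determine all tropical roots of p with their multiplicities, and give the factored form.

hull edge (i=0, c=8) to (i=2, c=-7): slope -15/2, span 2
Factored form: p(x) = -7 ⊗ (x ⊕ 15/2) ⊗ (x ⊕ 15/2)
Answer: roots = 15/2 (mult 2)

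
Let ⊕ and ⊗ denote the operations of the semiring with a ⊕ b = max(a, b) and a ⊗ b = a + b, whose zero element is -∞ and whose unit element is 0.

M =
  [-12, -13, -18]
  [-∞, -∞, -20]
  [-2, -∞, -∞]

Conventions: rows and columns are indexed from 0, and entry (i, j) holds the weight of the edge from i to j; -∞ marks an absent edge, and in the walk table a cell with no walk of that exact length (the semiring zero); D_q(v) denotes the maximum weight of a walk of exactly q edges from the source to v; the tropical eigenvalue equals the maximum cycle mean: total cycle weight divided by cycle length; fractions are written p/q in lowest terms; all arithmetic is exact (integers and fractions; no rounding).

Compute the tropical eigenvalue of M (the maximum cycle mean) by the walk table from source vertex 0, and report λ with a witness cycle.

q=0: [0, -∞, -∞]
q=1: [-12, -13, -18]
q=2: [-20, -25, -30]
q=3: [-32, -33, -38]
Optimal cycle mean attained by: cycle 0->2->0, total (-18) + (-2), length 2.
Answer: λ = -10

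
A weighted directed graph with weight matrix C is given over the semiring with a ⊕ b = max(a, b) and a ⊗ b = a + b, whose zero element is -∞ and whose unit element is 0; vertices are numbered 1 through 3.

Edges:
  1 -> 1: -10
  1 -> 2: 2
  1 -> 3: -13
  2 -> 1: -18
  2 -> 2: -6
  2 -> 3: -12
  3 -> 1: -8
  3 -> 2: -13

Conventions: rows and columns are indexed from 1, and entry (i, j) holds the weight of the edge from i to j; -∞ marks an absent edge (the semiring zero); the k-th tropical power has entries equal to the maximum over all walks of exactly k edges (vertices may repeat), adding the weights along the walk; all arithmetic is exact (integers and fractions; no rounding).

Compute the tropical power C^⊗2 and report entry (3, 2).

C^⊗2:
  [-16, -4, -10]
  [-20, -12, -18]
  [-18, -6, -21]
Key observation: the optimum is the walk 3->1->2, with weight (-8) + 2 = -6.
Optimal value attained by: walk 3->1->2.
Answer: (C^⊗2)[3][2] = -6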